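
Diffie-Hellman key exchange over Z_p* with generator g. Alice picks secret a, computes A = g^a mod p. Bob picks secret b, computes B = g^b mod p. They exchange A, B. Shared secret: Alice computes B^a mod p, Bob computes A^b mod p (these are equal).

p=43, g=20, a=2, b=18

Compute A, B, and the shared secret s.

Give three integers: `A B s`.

Answer: 13 21 11

Derivation:
A = 20^2 mod 43  (bits of 2 = 10)
  bit 0 = 1: r = r^2 * 20 mod 43 = 1^2 * 20 = 1*20 = 20
  bit 1 = 0: r = r^2 mod 43 = 20^2 = 13
  -> A = 13
B = 20^18 mod 43  (bits of 18 = 10010)
  bit 0 = 1: r = r^2 * 20 mod 43 = 1^2 * 20 = 1*20 = 20
  bit 1 = 0: r = r^2 mod 43 = 20^2 = 13
  bit 2 = 0: r = r^2 mod 43 = 13^2 = 40
  bit 3 = 1: r = r^2 * 20 mod 43 = 40^2 * 20 = 9*20 = 8
  bit 4 = 0: r = r^2 mod 43 = 8^2 = 21
  -> B = 21
s = B^a = 21^2 mod 43  (bits of 2 = 10)
  bit 0 = 1: r = r^2 * 21 mod 43 = 1^2 * 21 = 1*21 = 21
  bit 1 = 0: r = r^2 mod 43 = 21^2 = 11
  -> s = B^a = 11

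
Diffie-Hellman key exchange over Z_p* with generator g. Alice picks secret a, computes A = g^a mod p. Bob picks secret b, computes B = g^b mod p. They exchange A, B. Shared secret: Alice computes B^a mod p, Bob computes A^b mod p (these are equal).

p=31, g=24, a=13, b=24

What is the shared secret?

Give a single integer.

A = 24^13 mod 31  (bits of 13 = 1101)
  bit 0 = 1: r = r^2 * 24 mod 31 = 1^2 * 24 = 1*24 = 24
  bit 1 = 1: r = r^2 * 24 mod 31 = 24^2 * 24 = 18*24 = 29
  bit 2 = 0: r = r^2 mod 31 = 29^2 = 4
  bit 3 = 1: r = r^2 * 24 mod 31 = 4^2 * 24 = 16*24 = 12
  -> A = 12
B = 24^24 mod 31  (bits of 24 = 11000)
  bit 0 = 1: r = r^2 * 24 mod 31 = 1^2 * 24 = 1*24 = 24
  bit 1 = 1: r = r^2 * 24 mod 31 = 24^2 * 24 = 18*24 = 29
  bit 2 = 0: r = r^2 mod 31 = 29^2 = 4
  bit 3 = 0: r = r^2 mod 31 = 4^2 = 16
  bit 4 = 0: r = r^2 mod 31 = 16^2 = 8
  -> B = 8
s = B^a = 8^13 mod 31  (bits of 13 = 1101)
  bit 0 = 1: r = r^2 * 8 mod 31 = 1^2 * 8 = 1*8 = 8
  bit 1 = 1: r = r^2 * 8 mod 31 = 8^2 * 8 = 2*8 = 16
  bit 2 = 0: r = r^2 mod 31 = 16^2 = 8
  bit 3 = 1: r = r^2 * 8 mod 31 = 8^2 * 8 = 2*8 = 16
  -> s = B^a = 16

Answer: 16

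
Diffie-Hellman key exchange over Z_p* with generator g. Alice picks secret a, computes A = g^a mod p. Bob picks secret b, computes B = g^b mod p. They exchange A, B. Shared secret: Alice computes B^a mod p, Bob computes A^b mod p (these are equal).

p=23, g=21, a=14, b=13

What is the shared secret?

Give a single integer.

A = 21^14 mod 23  (bits of 14 = 1110)
  bit 0 = 1: r = r^2 * 21 mod 23 = 1^2 * 21 = 1*21 = 21
  bit 1 = 1: r = r^2 * 21 mod 23 = 21^2 * 21 = 4*21 = 15
  bit 2 = 1: r = r^2 * 21 mod 23 = 15^2 * 21 = 18*21 = 10
  bit 3 = 0: r = r^2 mod 23 = 10^2 = 8
  -> A = 8
B = 21^13 mod 23  (bits of 13 = 1101)
  bit 0 = 1: r = r^2 * 21 mod 23 = 1^2 * 21 = 1*21 = 21
  bit 1 = 1: r = r^2 * 21 mod 23 = 21^2 * 21 = 4*21 = 15
  bit 2 = 0: r = r^2 mod 23 = 15^2 = 18
  bit 3 = 1: r = r^2 * 21 mod 23 = 18^2 * 21 = 2*21 = 19
  -> B = 19
s = B^a = 19^14 mod 23  (bits of 14 = 1110)
  bit 0 = 1: r = r^2 * 19 mod 23 = 1^2 * 19 = 1*19 = 19
  bit 1 = 1: r = r^2 * 19 mod 23 = 19^2 * 19 = 16*19 = 5
  bit 2 = 1: r = r^2 * 19 mod 23 = 5^2 * 19 = 2*19 = 15
  bit 3 = 0: r = r^2 mod 23 = 15^2 = 18
  -> s = B^a = 18

Answer: 18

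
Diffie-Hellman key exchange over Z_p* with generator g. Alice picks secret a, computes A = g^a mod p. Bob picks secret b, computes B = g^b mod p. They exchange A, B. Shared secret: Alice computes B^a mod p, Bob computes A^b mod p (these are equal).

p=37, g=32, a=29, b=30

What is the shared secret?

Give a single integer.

Answer: 11

Derivation:
A = 32^29 mod 37  (bits of 29 = 11101)
  bit 0 = 1: r = r^2 * 32 mod 37 = 1^2 * 32 = 1*32 = 32
  bit 1 = 1: r = r^2 * 32 mod 37 = 32^2 * 32 = 25*32 = 23
  bit 2 = 1: r = r^2 * 32 mod 37 = 23^2 * 32 = 11*32 = 19
  bit 3 = 0: r = r^2 mod 37 = 19^2 = 28
  bit 4 = 1: r = r^2 * 32 mod 37 = 28^2 * 32 = 7*32 = 2
  -> A = 2
B = 32^30 mod 37  (bits of 30 = 11110)
  bit 0 = 1: r = r^2 * 32 mod 37 = 1^2 * 32 = 1*32 = 32
  bit 1 = 1: r = r^2 * 32 mod 37 = 32^2 * 32 = 25*32 = 23
  bit 2 = 1: r = r^2 * 32 mod 37 = 23^2 * 32 = 11*32 = 19
  bit 3 = 1: r = r^2 * 32 mod 37 = 19^2 * 32 = 28*32 = 8
  bit 4 = 0: r = r^2 mod 37 = 8^2 = 27
  -> B = 27
s = B^a = 27^29 mod 37  (bits of 29 = 11101)
  bit 0 = 1: r = r^2 * 27 mod 37 = 1^2 * 27 = 1*27 = 27
  bit 1 = 1: r = r^2 * 27 mod 37 = 27^2 * 27 = 26*27 = 36
  bit 2 = 1: r = r^2 * 27 mod 37 = 36^2 * 27 = 1*27 = 27
  bit 3 = 0: r = r^2 mod 37 = 27^2 = 26
  bit 4 = 1: r = r^2 * 27 mod 37 = 26^2 * 27 = 10*27 = 11
  -> s = B^a = 11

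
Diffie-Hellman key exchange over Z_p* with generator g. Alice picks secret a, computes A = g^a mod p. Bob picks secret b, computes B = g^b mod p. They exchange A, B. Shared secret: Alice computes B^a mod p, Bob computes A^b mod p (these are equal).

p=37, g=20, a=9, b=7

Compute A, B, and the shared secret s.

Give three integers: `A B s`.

Answer: 31 22 6

Derivation:
A = 20^9 mod 37  (bits of 9 = 1001)
  bit 0 = 1: r = r^2 * 20 mod 37 = 1^2 * 20 = 1*20 = 20
  bit 1 = 0: r = r^2 mod 37 = 20^2 = 30
  bit 2 = 0: r = r^2 mod 37 = 30^2 = 12
  bit 3 = 1: r = r^2 * 20 mod 37 = 12^2 * 20 = 33*20 = 31
  -> A = 31
B = 20^7 mod 37  (bits of 7 = 111)
  bit 0 = 1: r = r^2 * 20 mod 37 = 1^2 * 20 = 1*20 = 20
  bit 1 = 1: r = r^2 * 20 mod 37 = 20^2 * 20 = 30*20 = 8
  bit 2 = 1: r = r^2 * 20 mod 37 = 8^2 * 20 = 27*20 = 22
  -> B = 22
s = B^a = 22^9 mod 37  (bits of 9 = 1001)
  bit 0 = 1: r = r^2 * 22 mod 37 = 1^2 * 22 = 1*22 = 22
  bit 1 = 0: r = r^2 mod 37 = 22^2 = 3
  bit 2 = 0: r = r^2 mod 37 = 3^2 = 9
  bit 3 = 1: r = r^2 * 22 mod 37 = 9^2 * 22 = 7*22 = 6
  -> s = B^a = 6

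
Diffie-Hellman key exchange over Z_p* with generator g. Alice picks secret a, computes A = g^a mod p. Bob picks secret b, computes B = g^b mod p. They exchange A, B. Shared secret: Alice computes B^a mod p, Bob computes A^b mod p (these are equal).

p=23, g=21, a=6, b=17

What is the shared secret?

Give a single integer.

Answer: 8

Derivation:
A = 21^6 mod 23  (bits of 6 = 110)
  bit 0 = 1: r = r^2 * 21 mod 23 = 1^2 * 21 = 1*21 = 21
  bit 1 = 1: r = r^2 * 21 mod 23 = 21^2 * 21 = 4*21 = 15
  bit 2 = 0: r = r^2 mod 23 = 15^2 = 18
  -> A = 18
B = 21^17 mod 23  (bits of 17 = 10001)
  bit 0 = 1: r = r^2 * 21 mod 23 = 1^2 * 21 = 1*21 = 21
  bit 1 = 0: r = r^2 mod 23 = 21^2 = 4
  bit 2 = 0: r = r^2 mod 23 = 4^2 = 16
  bit 3 = 0: r = r^2 mod 23 = 16^2 = 3
  bit 4 = 1: r = r^2 * 21 mod 23 = 3^2 * 21 = 9*21 = 5
  -> B = 5
s = B^a = 5^6 mod 23  (bits of 6 = 110)
  bit 0 = 1: r = r^2 * 5 mod 23 = 1^2 * 5 = 1*5 = 5
  bit 1 = 1: r = r^2 * 5 mod 23 = 5^2 * 5 = 2*5 = 10
  bit 2 = 0: r = r^2 mod 23 = 10^2 = 8
  -> s = B^a = 8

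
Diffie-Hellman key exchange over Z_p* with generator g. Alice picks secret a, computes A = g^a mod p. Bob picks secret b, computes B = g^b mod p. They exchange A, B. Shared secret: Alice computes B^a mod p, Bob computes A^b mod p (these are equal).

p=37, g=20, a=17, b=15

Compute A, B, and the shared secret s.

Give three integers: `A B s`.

A = 20^17 mod 37  (bits of 17 = 10001)
  bit 0 = 1: r = r^2 * 20 mod 37 = 1^2 * 20 = 1*20 = 20
  bit 1 = 0: r = r^2 mod 37 = 20^2 = 30
  bit 2 = 0: r = r^2 mod 37 = 30^2 = 12
  bit 3 = 0: r = r^2 mod 37 = 12^2 = 33
  bit 4 = 1: r = r^2 * 20 mod 37 = 33^2 * 20 = 16*20 = 24
  -> A = 24
B = 20^15 mod 37  (bits of 15 = 1111)
  bit 0 = 1: r = r^2 * 20 mod 37 = 1^2 * 20 = 1*20 = 20
  bit 1 = 1: r = r^2 * 20 mod 37 = 20^2 * 20 = 30*20 = 8
  bit 2 = 1: r = r^2 * 20 mod 37 = 8^2 * 20 = 27*20 = 22
  bit 3 = 1: r = r^2 * 20 mod 37 = 22^2 * 20 = 3*20 = 23
  -> B = 23
s = B^a = 23^17 mod 37  (bits of 17 = 10001)
  bit 0 = 1: r = r^2 * 23 mod 37 = 1^2 * 23 = 1*23 = 23
  bit 1 = 0: r = r^2 mod 37 = 23^2 = 11
  bit 2 = 0: r = r^2 mod 37 = 11^2 = 10
  bit 3 = 0: r = r^2 mod 37 = 10^2 = 26
  bit 4 = 1: r = r^2 * 23 mod 37 = 26^2 * 23 = 10*23 = 8
  -> s = B^a = 8

Answer: 24 23 8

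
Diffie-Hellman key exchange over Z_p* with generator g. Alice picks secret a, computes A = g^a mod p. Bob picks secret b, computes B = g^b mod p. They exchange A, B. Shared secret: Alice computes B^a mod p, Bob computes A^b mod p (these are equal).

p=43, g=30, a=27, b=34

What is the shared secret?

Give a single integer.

Answer: 35

Derivation:
A = 30^27 mod 43  (bits of 27 = 11011)
  bit 0 = 1: r = r^2 * 30 mod 43 = 1^2 * 30 = 1*30 = 30
  bit 1 = 1: r = r^2 * 30 mod 43 = 30^2 * 30 = 40*30 = 39
  bit 2 = 0: r = r^2 mod 43 = 39^2 = 16
  bit 3 = 1: r = r^2 * 30 mod 43 = 16^2 * 30 = 41*30 = 26
  bit 4 = 1: r = r^2 * 30 mod 43 = 26^2 * 30 = 31*30 = 27
  -> A = 27
B = 30^34 mod 43  (bits of 34 = 100010)
  bit 0 = 1: r = r^2 * 30 mod 43 = 1^2 * 30 = 1*30 = 30
  bit 1 = 0: r = r^2 mod 43 = 30^2 = 40
  bit 2 = 0: r = r^2 mod 43 = 40^2 = 9
  bit 3 = 0: r = r^2 mod 43 = 9^2 = 38
  bit 4 = 1: r = r^2 * 30 mod 43 = 38^2 * 30 = 25*30 = 19
  bit 5 = 0: r = r^2 mod 43 = 19^2 = 17
  -> B = 17
s = B^a = 17^27 mod 43  (bits of 27 = 11011)
  bit 0 = 1: r = r^2 * 17 mod 43 = 1^2 * 17 = 1*17 = 17
  bit 1 = 1: r = r^2 * 17 mod 43 = 17^2 * 17 = 31*17 = 11
  bit 2 = 0: r = r^2 mod 43 = 11^2 = 35
  bit 3 = 1: r = r^2 * 17 mod 43 = 35^2 * 17 = 21*17 = 13
  bit 4 = 1: r = r^2 * 17 mod 43 = 13^2 * 17 = 40*17 = 35
  -> s = B^a = 35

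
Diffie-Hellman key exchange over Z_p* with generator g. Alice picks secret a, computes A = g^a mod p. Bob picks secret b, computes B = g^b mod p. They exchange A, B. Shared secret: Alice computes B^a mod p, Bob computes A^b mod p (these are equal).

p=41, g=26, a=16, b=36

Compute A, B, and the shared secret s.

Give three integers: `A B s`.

A = 26^16 mod 41  (bits of 16 = 10000)
  bit 0 = 1: r = r^2 * 26 mod 41 = 1^2 * 26 = 1*26 = 26
  bit 1 = 0: r = r^2 mod 41 = 26^2 = 20
  bit 2 = 0: r = r^2 mod 41 = 20^2 = 31
  bit 3 = 0: r = r^2 mod 41 = 31^2 = 18
  bit 4 = 0: r = r^2 mod 41 = 18^2 = 37
  -> A = 37
B = 26^36 mod 41  (bits of 36 = 100100)
  bit 0 = 1: r = r^2 * 26 mod 41 = 1^2 * 26 = 1*26 = 26
  bit 1 = 0: r = r^2 mod 41 = 26^2 = 20
  bit 2 = 0: r = r^2 mod 41 = 20^2 = 31
  bit 3 = 1: r = r^2 * 26 mod 41 = 31^2 * 26 = 18*26 = 17
  bit 4 = 0: r = r^2 mod 41 = 17^2 = 2
  bit 5 = 0: r = r^2 mod 41 = 2^2 = 4
  -> B = 4
s = B^a = 4^16 mod 41  (bits of 16 = 10000)
  bit 0 = 1: r = r^2 * 4 mod 41 = 1^2 * 4 = 1*4 = 4
  bit 1 = 0: r = r^2 mod 41 = 4^2 = 16
  bit 2 = 0: r = r^2 mod 41 = 16^2 = 10
  bit 3 = 0: r = r^2 mod 41 = 10^2 = 18
  bit 4 = 0: r = r^2 mod 41 = 18^2 = 37
  -> s = B^a = 37

Answer: 37 4 37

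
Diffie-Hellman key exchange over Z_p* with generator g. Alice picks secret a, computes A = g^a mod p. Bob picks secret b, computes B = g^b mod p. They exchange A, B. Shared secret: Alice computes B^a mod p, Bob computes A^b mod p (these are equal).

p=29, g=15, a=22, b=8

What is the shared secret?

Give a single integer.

Answer: 23

Derivation:
A = 15^22 mod 29  (bits of 22 = 10110)
  bit 0 = 1: r = r^2 * 15 mod 29 = 1^2 * 15 = 1*15 = 15
  bit 1 = 0: r = r^2 mod 29 = 15^2 = 22
  bit 2 = 1: r = r^2 * 15 mod 29 = 22^2 * 15 = 20*15 = 10
  bit 3 = 1: r = r^2 * 15 mod 29 = 10^2 * 15 = 13*15 = 21
  bit 4 = 0: r = r^2 mod 29 = 21^2 = 6
  -> A = 6
B = 15^8 mod 29  (bits of 8 = 1000)
  bit 0 = 1: r = r^2 * 15 mod 29 = 1^2 * 15 = 1*15 = 15
  bit 1 = 0: r = r^2 mod 29 = 15^2 = 22
  bit 2 = 0: r = r^2 mod 29 = 22^2 = 20
  bit 3 = 0: r = r^2 mod 29 = 20^2 = 23
  -> B = 23
s = B^a = 23^22 mod 29  (bits of 22 = 10110)
  bit 0 = 1: r = r^2 * 23 mod 29 = 1^2 * 23 = 1*23 = 23
  bit 1 = 0: r = r^2 mod 29 = 23^2 = 7
  bit 2 = 1: r = r^2 * 23 mod 29 = 7^2 * 23 = 20*23 = 25
  bit 3 = 1: r = r^2 * 23 mod 29 = 25^2 * 23 = 16*23 = 20
  bit 4 = 0: r = r^2 mod 29 = 20^2 = 23
  -> s = B^a = 23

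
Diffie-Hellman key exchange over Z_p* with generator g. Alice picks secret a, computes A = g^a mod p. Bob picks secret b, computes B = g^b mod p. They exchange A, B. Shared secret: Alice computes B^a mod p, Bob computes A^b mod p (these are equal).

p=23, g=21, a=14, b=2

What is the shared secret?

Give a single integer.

A = 21^14 mod 23  (bits of 14 = 1110)
  bit 0 = 1: r = r^2 * 21 mod 23 = 1^2 * 21 = 1*21 = 21
  bit 1 = 1: r = r^2 * 21 mod 23 = 21^2 * 21 = 4*21 = 15
  bit 2 = 1: r = r^2 * 21 mod 23 = 15^2 * 21 = 18*21 = 10
  bit 3 = 0: r = r^2 mod 23 = 10^2 = 8
  -> A = 8
B = 21^2 mod 23  (bits of 2 = 10)
  bit 0 = 1: r = r^2 * 21 mod 23 = 1^2 * 21 = 1*21 = 21
  bit 1 = 0: r = r^2 mod 23 = 21^2 = 4
  -> B = 4
s = B^a = 4^14 mod 23  (bits of 14 = 1110)
  bit 0 = 1: r = r^2 * 4 mod 23 = 1^2 * 4 = 1*4 = 4
  bit 1 = 1: r = r^2 * 4 mod 23 = 4^2 * 4 = 16*4 = 18
  bit 2 = 1: r = r^2 * 4 mod 23 = 18^2 * 4 = 2*4 = 8
  bit 3 = 0: r = r^2 mod 23 = 8^2 = 18
  -> s = B^a = 18

Answer: 18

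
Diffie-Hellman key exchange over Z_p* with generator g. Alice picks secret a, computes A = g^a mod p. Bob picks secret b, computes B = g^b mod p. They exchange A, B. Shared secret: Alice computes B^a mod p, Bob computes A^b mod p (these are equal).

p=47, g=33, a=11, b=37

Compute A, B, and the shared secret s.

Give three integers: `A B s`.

Answer: 15 35 45

Derivation:
A = 33^11 mod 47  (bits of 11 = 1011)
  bit 0 = 1: r = r^2 * 33 mod 47 = 1^2 * 33 = 1*33 = 33
  bit 1 = 0: r = r^2 mod 47 = 33^2 = 8
  bit 2 = 1: r = r^2 * 33 mod 47 = 8^2 * 33 = 17*33 = 44
  bit 3 = 1: r = r^2 * 33 mod 47 = 44^2 * 33 = 9*33 = 15
  -> A = 15
B = 33^37 mod 47  (bits of 37 = 100101)
  bit 0 = 1: r = r^2 * 33 mod 47 = 1^2 * 33 = 1*33 = 33
  bit 1 = 0: r = r^2 mod 47 = 33^2 = 8
  bit 2 = 0: r = r^2 mod 47 = 8^2 = 17
  bit 3 = 1: r = r^2 * 33 mod 47 = 17^2 * 33 = 7*33 = 43
  bit 4 = 0: r = r^2 mod 47 = 43^2 = 16
  bit 5 = 1: r = r^2 * 33 mod 47 = 16^2 * 33 = 21*33 = 35
  -> B = 35
s = B^a = 35^11 mod 47  (bits of 11 = 1011)
  bit 0 = 1: r = r^2 * 35 mod 47 = 1^2 * 35 = 1*35 = 35
  bit 1 = 0: r = r^2 mod 47 = 35^2 = 3
  bit 2 = 1: r = r^2 * 35 mod 47 = 3^2 * 35 = 9*35 = 33
  bit 3 = 1: r = r^2 * 35 mod 47 = 33^2 * 35 = 8*35 = 45
  -> s = B^a = 45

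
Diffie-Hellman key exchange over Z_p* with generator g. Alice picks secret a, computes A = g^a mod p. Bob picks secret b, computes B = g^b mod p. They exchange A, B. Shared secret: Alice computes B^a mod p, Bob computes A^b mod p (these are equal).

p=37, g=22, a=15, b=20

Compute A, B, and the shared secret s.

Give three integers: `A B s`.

A = 22^15 mod 37  (bits of 15 = 1111)
  bit 0 = 1: r = r^2 * 22 mod 37 = 1^2 * 22 = 1*22 = 22
  bit 1 = 1: r = r^2 * 22 mod 37 = 22^2 * 22 = 3*22 = 29
  bit 2 = 1: r = r^2 * 22 mod 37 = 29^2 * 22 = 27*22 = 2
  bit 3 = 1: r = r^2 * 22 mod 37 = 2^2 * 22 = 4*22 = 14
  -> A = 14
B = 22^20 mod 37  (bits of 20 = 10100)
  bit 0 = 1: r = r^2 * 22 mod 37 = 1^2 * 22 = 1*22 = 22
  bit 1 = 0: r = r^2 mod 37 = 22^2 = 3
  bit 2 = 1: r = r^2 * 22 mod 37 = 3^2 * 22 = 9*22 = 13
  bit 3 = 0: r = r^2 mod 37 = 13^2 = 21
  bit 4 = 0: r = r^2 mod 37 = 21^2 = 34
  -> B = 34
s = B^a = 34^15 mod 37  (bits of 15 = 1111)
  bit 0 = 1: r = r^2 * 34 mod 37 = 1^2 * 34 = 1*34 = 34
  bit 1 = 1: r = r^2 * 34 mod 37 = 34^2 * 34 = 9*34 = 10
  bit 2 = 1: r = r^2 * 34 mod 37 = 10^2 * 34 = 26*34 = 33
  bit 3 = 1: r = r^2 * 34 mod 37 = 33^2 * 34 = 16*34 = 26
  -> s = B^a = 26

Answer: 14 34 26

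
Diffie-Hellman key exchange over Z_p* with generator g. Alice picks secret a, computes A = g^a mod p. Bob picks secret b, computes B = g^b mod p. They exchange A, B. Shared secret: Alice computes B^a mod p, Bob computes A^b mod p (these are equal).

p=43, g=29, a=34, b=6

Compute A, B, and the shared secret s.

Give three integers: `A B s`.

Answer: 25 21 41

Derivation:
A = 29^34 mod 43  (bits of 34 = 100010)
  bit 0 = 1: r = r^2 * 29 mod 43 = 1^2 * 29 = 1*29 = 29
  bit 1 = 0: r = r^2 mod 43 = 29^2 = 24
  bit 2 = 0: r = r^2 mod 43 = 24^2 = 17
  bit 3 = 0: r = r^2 mod 43 = 17^2 = 31
  bit 4 = 1: r = r^2 * 29 mod 43 = 31^2 * 29 = 15*29 = 5
  bit 5 = 0: r = r^2 mod 43 = 5^2 = 25
  -> A = 25
B = 29^6 mod 43  (bits of 6 = 110)
  bit 0 = 1: r = r^2 * 29 mod 43 = 1^2 * 29 = 1*29 = 29
  bit 1 = 1: r = r^2 * 29 mod 43 = 29^2 * 29 = 24*29 = 8
  bit 2 = 0: r = r^2 mod 43 = 8^2 = 21
  -> B = 21
s = B^a = 21^34 mod 43  (bits of 34 = 100010)
  bit 0 = 1: r = r^2 * 21 mod 43 = 1^2 * 21 = 1*21 = 21
  bit 1 = 0: r = r^2 mod 43 = 21^2 = 11
  bit 2 = 0: r = r^2 mod 43 = 11^2 = 35
  bit 3 = 0: r = r^2 mod 43 = 35^2 = 21
  bit 4 = 1: r = r^2 * 21 mod 43 = 21^2 * 21 = 11*21 = 16
  bit 5 = 0: r = r^2 mod 43 = 16^2 = 41
  -> s = B^a = 41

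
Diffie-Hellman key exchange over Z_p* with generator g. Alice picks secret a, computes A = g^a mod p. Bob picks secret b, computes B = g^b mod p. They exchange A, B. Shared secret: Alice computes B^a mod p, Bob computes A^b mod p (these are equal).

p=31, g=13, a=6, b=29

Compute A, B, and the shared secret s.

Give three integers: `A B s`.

Answer: 16 12 2

Derivation:
A = 13^6 mod 31  (bits of 6 = 110)
  bit 0 = 1: r = r^2 * 13 mod 31 = 1^2 * 13 = 1*13 = 13
  bit 1 = 1: r = r^2 * 13 mod 31 = 13^2 * 13 = 14*13 = 27
  bit 2 = 0: r = r^2 mod 31 = 27^2 = 16
  -> A = 16
B = 13^29 mod 31  (bits of 29 = 11101)
  bit 0 = 1: r = r^2 * 13 mod 31 = 1^2 * 13 = 1*13 = 13
  bit 1 = 1: r = r^2 * 13 mod 31 = 13^2 * 13 = 14*13 = 27
  bit 2 = 1: r = r^2 * 13 mod 31 = 27^2 * 13 = 16*13 = 22
  bit 3 = 0: r = r^2 mod 31 = 22^2 = 19
  bit 4 = 1: r = r^2 * 13 mod 31 = 19^2 * 13 = 20*13 = 12
  -> B = 12
s = B^a = 12^6 mod 31  (bits of 6 = 110)
  bit 0 = 1: r = r^2 * 12 mod 31 = 1^2 * 12 = 1*12 = 12
  bit 1 = 1: r = r^2 * 12 mod 31 = 12^2 * 12 = 20*12 = 23
  bit 2 = 0: r = r^2 mod 31 = 23^2 = 2
  -> s = B^a = 2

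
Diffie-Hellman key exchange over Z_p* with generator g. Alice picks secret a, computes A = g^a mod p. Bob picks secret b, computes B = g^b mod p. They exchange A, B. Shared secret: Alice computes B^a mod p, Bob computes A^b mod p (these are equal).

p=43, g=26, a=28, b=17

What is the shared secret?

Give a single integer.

A = 26^28 mod 43  (bits of 28 = 11100)
  bit 0 = 1: r = r^2 * 26 mod 43 = 1^2 * 26 = 1*26 = 26
  bit 1 = 1: r = r^2 * 26 mod 43 = 26^2 * 26 = 31*26 = 32
  bit 2 = 1: r = r^2 * 26 mod 43 = 32^2 * 26 = 35*26 = 7
  bit 3 = 0: r = r^2 mod 43 = 7^2 = 6
  bit 4 = 0: r = r^2 mod 43 = 6^2 = 36
  -> A = 36
B = 26^17 mod 43  (bits of 17 = 10001)
  bit 0 = 1: r = r^2 * 26 mod 43 = 1^2 * 26 = 1*26 = 26
  bit 1 = 0: r = r^2 mod 43 = 26^2 = 31
  bit 2 = 0: r = r^2 mod 43 = 31^2 = 15
  bit 3 = 0: r = r^2 mod 43 = 15^2 = 10
  bit 4 = 1: r = r^2 * 26 mod 43 = 10^2 * 26 = 14*26 = 20
  -> B = 20
s = B^a = 20^28 mod 43  (bits of 28 = 11100)
  bit 0 = 1: r = r^2 * 20 mod 43 = 1^2 * 20 = 1*20 = 20
  bit 1 = 1: r = r^2 * 20 mod 43 = 20^2 * 20 = 13*20 = 2
  bit 2 = 1: r = r^2 * 20 mod 43 = 2^2 * 20 = 4*20 = 37
  bit 3 = 0: r = r^2 mod 43 = 37^2 = 36
  bit 4 = 0: r = r^2 mod 43 = 36^2 = 6
  -> s = B^a = 6

Answer: 6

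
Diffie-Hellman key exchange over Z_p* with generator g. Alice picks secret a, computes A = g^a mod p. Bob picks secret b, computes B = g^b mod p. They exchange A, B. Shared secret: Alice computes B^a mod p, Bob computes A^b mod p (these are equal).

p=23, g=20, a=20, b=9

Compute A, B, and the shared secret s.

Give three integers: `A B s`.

Answer: 18 5 12

Derivation:
A = 20^20 mod 23  (bits of 20 = 10100)
  bit 0 = 1: r = r^2 * 20 mod 23 = 1^2 * 20 = 1*20 = 20
  bit 1 = 0: r = r^2 mod 23 = 20^2 = 9
  bit 2 = 1: r = r^2 * 20 mod 23 = 9^2 * 20 = 12*20 = 10
  bit 3 = 0: r = r^2 mod 23 = 10^2 = 8
  bit 4 = 0: r = r^2 mod 23 = 8^2 = 18
  -> A = 18
B = 20^9 mod 23  (bits of 9 = 1001)
  bit 0 = 1: r = r^2 * 20 mod 23 = 1^2 * 20 = 1*20 = 20
  bit 1 = 0: r = r^2 mod 23 = 20^2 = 9
  bit 2 = 0: r = r^2 mod 23 = 9^2 = 12
  bit 3 = 1: r = r^2 * 20 mod 23 = 12^2 * 20 = 6*20 = 5
  -> B = 5
s = B^a = 5^20 mod 23  (bits of 20 = 10100)
  bit 0 = 1: r = r^2 * 5 mod 23 = 1^2 * 5 = 1*5 = 5
  bit 1 = 0: r = r^2 mod 23 = 5^2 = 2
  bit 2 = 1: r = r^2 * 5 mod 23 = 2^2 * 5 = 4*5 = 20
  bit 3 = 0: r = r^2 mod 23 = 20^2 = 9
  bit 4 = 0: r = r^2 mod 23 = 9^2 = 12
  -> s = B^a = 12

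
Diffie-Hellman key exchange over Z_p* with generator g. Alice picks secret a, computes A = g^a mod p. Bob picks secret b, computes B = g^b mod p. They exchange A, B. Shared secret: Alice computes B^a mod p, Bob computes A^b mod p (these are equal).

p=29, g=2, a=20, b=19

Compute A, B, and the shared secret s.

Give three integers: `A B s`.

A = 2^20 mod 29  (bits of 20 = 10100)
  bit 0 = 1: r = r^2 * 2 mod 29 = 1^2 * 2 = 1*2 = 2
  bit 1 = 0: r = r^2 mod 29 = 2^2 = 4
  bit 2 = 1: r = r^2 * 2 mod 29 = 4^2 * 2 = 16*2 = 3
  bit 3 = 0: r = r^2 mod 29 = 3^2 = 9
  bit 4 = 0: r = r^2 mod 29 = 9^2 = 23
  -> A = 23
B = 2^19 mod 29  (bits of 19 = 10011)
  bit 0 = 1: r = r^2 * 2 mod 29 = 1^2 * 2 = 1*2 = 2
  bit 1 = 0: r = r^2 mod 29 = 2^2 = 4
  bit 2 = 0: r = r^2 mod 29 = 4^2 = 16
  bit 3 = 1: r = r^2 * 2 mod 29 = 16^2 * 2 = 24*2 = 19
  bit 4 = 1: r = r^2 * 2 mod 29 = 19^2 * 2 = 13*2 = 26
  -> B = 26
s = B^a = 26^20 mod 29  (bits of 20 = 10100)
  bit 0 = 1: r = r^2 * 26 mod 29 = 1^2 * 26 = 1*26 = 26
  bit 1 = 0: r = r^2 mod 29 = 26^2 = 9
  bit 2 = 1: r = r^2 * 26 mod 29 = 9^2 * 26 = 23*26 = 18
  bit 3 = 0: r = r^2 mod 29 = 18^2 = 5
  bit 4 = 0: r = r^2 mod 29 = 5^2 = 25
  -> s = B^a = 25

Answer: 23 26 25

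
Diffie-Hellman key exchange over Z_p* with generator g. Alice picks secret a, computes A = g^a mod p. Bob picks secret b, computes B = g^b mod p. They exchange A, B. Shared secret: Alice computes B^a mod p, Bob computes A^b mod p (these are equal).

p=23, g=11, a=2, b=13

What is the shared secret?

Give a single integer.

Answer: 13

Derivation:
A = 11^2 mod 23  (bits of 2 = 10)
  bit 0 = 1: r = r^2 * 11 mod 23 = 1^2 * 11 = 1*11 = 11
  bit 1 = 0: r = r^2 mod 23 = 11^2 = 6
  -> A = 6
B = 11^13 mod 23  (bits of 13 = 1101)
  bit 0 = 1: r = r^2 * 11 mod 23 = 1^2 * 11 = 1*11 = 11
  bit 1 = 1: r = r^2 * 11 mod 23 = 11^2 * 11 = 6*11 = 20
  bit 2 = 0: r = r^2 mod 23 = 20^2 = 9
  bit 3 = 1: r = r^2 * 11 mod 23 = 9^2 * 11 = 12*11 = 17
  -> B = 17
s = B^a = 17^2 mod 23  (bits of 2 = 10)
  bit 0 = 1: r = r^2 * 17 mod 23 = 1^2 * 17 = 1*17 = 17
  bit 1 = 0: r = r^2 mod 23 = 17^2 = 13
  -> s = B^a = 13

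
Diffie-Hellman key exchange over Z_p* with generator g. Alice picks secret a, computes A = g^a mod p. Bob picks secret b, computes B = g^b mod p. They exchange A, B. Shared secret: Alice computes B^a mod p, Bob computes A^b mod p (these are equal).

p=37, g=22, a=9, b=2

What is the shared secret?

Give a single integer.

Answer: 36

Derivation:
A = 22^9 mod 37  (bits of 9 = 1001)
  bit 0 = 1: r = r^2 * 22 mod 37 = 1^2 * 22 = 1*22 = 22
  bit 1 = 0: r = r^2 mod 37 = 22^2 = 3
  bit 2 = 0: r = r^2 mod 37 = 3^2 = 9
  bit 3 = 1: r = r^2 * 22 mod 37 = 9^2 * 22 = 7*22 = 6
  -> A = 6
B = 22^2 mod 37  (bits of 2 = 10)
  bit 0 = 1: r = r^2 * 22 mod 37 = 1^2 * 22 = 1*22 = 22
  bit 1 = 0: r = r^2 mod 37 = 22^2 = 3
  -> B = 3
s = B^a = 3^9 mod 37  (bits of 9 = 1001)
  bit 0 = 1: r = r^2 * 3 mod 37 = 1^2 * 3 = 1*3 = 3
  bit 1 = 0: r = r^2 mod 37 = 3^2 = 9
  bit 2 = 0: r = r^2 mod 37 = 9^2 = 7
  bit 3 = 1: r = r^2 * 3 mod 37 = 7^2 * 3 = 12*3 = 36
  -> s = B^a = 36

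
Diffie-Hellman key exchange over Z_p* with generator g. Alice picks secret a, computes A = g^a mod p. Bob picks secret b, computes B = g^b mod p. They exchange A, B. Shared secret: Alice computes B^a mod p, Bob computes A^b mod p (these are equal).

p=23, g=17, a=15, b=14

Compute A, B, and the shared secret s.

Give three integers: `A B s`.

Answer: 15 9 6

Derivation:
A = 17^15 mod 23  (bits of 15 = 1111)
  bit 0 = 1: r = r^2 * 17 mod 23 = 1^2 * 17 = 1*17 = 17
  bit 1 = 1: r = r^2 * 17 mod 23 = 17^2 * 17 = 13*17 = 14
  bit 2 = 1: r = r^2 * 17 mod 23 = 14^2 * 17 = 12*17 = 20
  bit 3 = 1: r = r^2 * 17 mod 23 = 20^2 * 17 = 9*17 = 15
  -> A = 15
B = 17^14 mod 23  (bits of 14 = 1110)
  bit 0 = 1: r = r^2 * 17 mod 23 = 1^2 * 17 = 1*17 = 17
  bit 1 = 1: r = r^2 * 17 mod 23 = 17^2 * 17 = 13*17 = 14
  bit 2 = 1: r = r^2 * 17 mod 23 = 14^2 * 17 = 12*17 = 20
  bit 3 = 0: r = r^2 mod 23 = 20^2 = 9
  -> B = 9
s = B^a = 9^15 mod 23  (bits of 15 = 1111)
  bit 0 = 1: r = r^2 * 9 mod 23 = 1^2 * 9 = 1*9 = 9
  bit 1 = 1: r = r^2 * 9 mod 23 = 9^2 * 9 = 12*9 = 16
  bit 2 = 1: r = r^2 * 9 mod 23 = 16^2 * 9 = 3*9 = 4
  bit 3 = 1: r = r^2 * 9 mod 23 = 4^2 * 9 = 16*9 = 6
  -> s = B^a = 6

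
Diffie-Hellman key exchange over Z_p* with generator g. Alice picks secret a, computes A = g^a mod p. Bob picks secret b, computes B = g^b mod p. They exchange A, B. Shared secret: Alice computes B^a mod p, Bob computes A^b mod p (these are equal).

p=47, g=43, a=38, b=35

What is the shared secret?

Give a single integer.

A = 43^38 mod 47  (bits of 38 = 100110)
  bit 0 = 1: r = r^2 * 43 mod 47 = 1^2 * 43 = 1*43 = 43
  bit 1 = 0: r = r^2 mod 47 = 43^2 = 16
  bit 2 = 0: r = r^2 mod 47 = 16^2 = 21
  bit 3 = 1: r = r^2 * 43 mod 47 = 21^2 * 43 = 18*43 = 22
  bit 4 = 1: r = r^2 * 43 mod 47 = 22^2 * 43 = 14*43 = 38
  bit 5 = 0: r = r^2 mod 47 = 38^2 = 34
  -> A = 34
B = 43^35 mod 47  (bits of 35 = 100011)
  bit 0 = 1: r = r^2 * 43 mod 47 = 1^2 * 43 = 1*43 = 43
  bit 1 = 0: r = r^2 mod 47 = 43^2 = 16
  bit 2 = 0: r = r^2 mod 47 = 16^2 = 21
  bit 3 = 0: r = r^2 mod 47 = 21^2 = 18
  bit 4 = 1: r = r^2 * 43 mod 47 = 18^2 * 43 = 42*43 = 20
  bit 5 = 1: r = r^2 * 43 mod 47 = 20^2 * 43 = 24*43 = 45
  -> B = 45
s = B^a = 45^38 mod 47  (bits of 38 = 100110)
  bit 0 = 1: r = r^2 * 45 mod 47 = 1^2 * 45 = 1*45 = 45
  bit 1 = 0: r = r^2 mod 47 = 45^2 = 4
  bit 2 = 0: r = r^2 mod 47 = 4^2 = 16
  bit 3 = 1: r = r^2 * 45 mod 47 = 16^2 * 45 = 21*45 = 5
  bit 4 = 1: r = r^2 * 45 mod 47 = 5^2 * 45 = 25*45 = 44
  bit 5 = 0: r = r^2 mod 47 = 44^2 = 9
  -> s = B^a = 9

Answer: 9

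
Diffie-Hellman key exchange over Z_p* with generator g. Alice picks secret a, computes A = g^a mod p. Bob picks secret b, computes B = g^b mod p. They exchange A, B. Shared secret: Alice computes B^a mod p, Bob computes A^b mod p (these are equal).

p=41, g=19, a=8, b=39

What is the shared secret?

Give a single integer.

A = 19^8 mod 41  (bits of 8 = 1000)
  bit 0 = 1: r = r^2 * 19 mod 41 = 1^2 * 19 = 1*19 = 19
  bit 1 = 0: r = r^2 mod 41 = 19^2 = 33
  bit 2 = 0: r = r^2 mod 41 = 33^2 = 23
  bit 3 = 0: r = r^2 mod 41 = 23^2 = 37
  -> A = 37
B = 19^39 mod 41  (bits of 39 = 100111)
  bit 0 = 1: r = r^2 * 19 mod 41 = 1^2 * 19 = 1*19 = 19
  bit 1 = 0: r = r^2 mod 41 = 19^2 = 33
  bit 2 = 0: r = r^2 mod 41 = 33^2 = 23
  bit 3 = 1: r = r^2 * 19 mod 41 = 23^2 * 19 = 37*19 = 6
  bit 4 = 1: r = r^2 * 19 mod 41 = 6^2 * 19 = 36*19 = 28
  bit 5 = 1: r = r^2 * 19 mod 41 = 28^2 * 19 = 5*19 = 13
  -> B = 13
s = B^a = 13^8 mod 41  (bits of 8 = 1000)
  bit 0 = 1: r = r^2 * 13 mod 41 = 1^2 * 13 = 1*13 = 13
  bit 1 = 0: r = r^2 mod 41 = 13^2 = 5
  bit 2 = 0: r = r^2 mod 41 = 5^2 = 25
  bit 3 = 0: r = r^2 mod 41 = 25^2 = 10
  -> s = B^a = 10

Answer: 10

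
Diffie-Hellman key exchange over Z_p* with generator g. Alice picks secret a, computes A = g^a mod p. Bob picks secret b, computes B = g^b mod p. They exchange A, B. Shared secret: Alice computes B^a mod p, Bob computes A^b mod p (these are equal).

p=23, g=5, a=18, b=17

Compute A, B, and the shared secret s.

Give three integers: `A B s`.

Answer: 6 15 12

Derivation:
A = 5^18 mod 23  (bits of 18 = 10010)
  bit 0 = 1: r = r^2 * 5 mod 23 = 1^2 * 5 = 1*5 = 5
  bit 1 = 0: r = r^2 mod 23 = 5^2 = 2
  bit 2 = 0: r = r^2 mod 23 = 2^2 = 4
  bit 3 = 1: r = r^2 * 5 mod 23 = 4^2 * 5 = 16*5 = 11
  bit 4 = 0: r = r^2 mod 23 = 11^2 = 6
  -> A = 6
B = 5^17 mod 23  (bits of 17 = 10001)
  bit 0 = 1: r = r^2 * 5 mod 23 = 1^2 * 5 = 1*5 = 5
  bit 1 = 0: r = r^2 mod 23 = 5^2 = 2
  bit 2 = 0: r = r^2 mod 23 = 2^2 = 4
  bit 3 = 0: r = r^2 mod 23 = 4^2 = 16
  bit 4 = 1: r = r^2 * 5 mod 23 = 16^2 * 5 = 3*5 = 15
  -> B = 15
s = B^a = 15^18 mod 23  (bits of 18 = 10010)
  bit 0 = 1: r = r^2 * 15 mod 23 = 1^2 * 15 = 1*15 = 15
  bit 1 = 0: r = r^2 mod 23 = 15^2 = 18
  bit 2 = 0: r = r^2 mod 23 = 18^2 = 2
  bit 3 = 1: r = r^2 * 15 mod 23 = 2^2 * 15 = 4*15 = 14
  bit 4 = 0: r = r^2 mod 23 = 14^2 = 12
  -> s = B^a = 12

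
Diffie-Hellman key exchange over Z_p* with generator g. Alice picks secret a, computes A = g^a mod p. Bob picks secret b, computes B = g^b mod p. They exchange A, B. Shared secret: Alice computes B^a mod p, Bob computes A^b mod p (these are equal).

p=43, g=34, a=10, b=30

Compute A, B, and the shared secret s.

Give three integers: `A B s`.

Answer: 14 35 4

Derivation:
A = 34^10 mod 43  (bits of 10 = 1010)
  bit 0 = 1: r = r^2 * 34 mod 43 = 1^2 * 34 = 1*34 = 34
  bit 1 = 0: r = r^2 mod 43 = 34^2 = 38
  bit 2 = 1: r = r^2 * 34 mod 43 = 38^2 * 34 = 25*34 = 33
  bit 3 = 0: r = r^2 mod 43 = 33^2 = 14
  -> A = 14
B = 34^30 mod 43  (bits of 30 = 11110)
  bit 0 = 1: r = r^2 * 34 mod 43 = 1^2 * 34 = 1*34 = 34
  bit 1 = 1: r = r^2 * 34 mod 43 = 34^2 * 34 = 38*34 = 2
  bit 2 = 1: r = r^2 * 34 mod 43 = 2^2 * 34 = 4*34 = 7
  bit 3 = 1: r = r^2 * 34 mod 43 = 7^2 * 34 = 6*34 = 32
  bit 4 = 0: r = r^2 mod 43 = 32^2 = 35
  -> B = 35
s = B^a = 35^10 mod 43  (bits of 10 = 1010)
  bit 0 = 1: r = r^2 * 35 mod 43 = 1^2 * 35 = 1*35 = 35
  bit 1 = 0: r = r^2 mod 43 = 35^2 = 21
  bit 2 = 1: r = r^2 * 35 mod 43 = 21^2 * 35 = 11*35 = 41
  bit 3 = 0: r = r^2 mod 43 = 41^2 = 4
  -> s = B^a = 4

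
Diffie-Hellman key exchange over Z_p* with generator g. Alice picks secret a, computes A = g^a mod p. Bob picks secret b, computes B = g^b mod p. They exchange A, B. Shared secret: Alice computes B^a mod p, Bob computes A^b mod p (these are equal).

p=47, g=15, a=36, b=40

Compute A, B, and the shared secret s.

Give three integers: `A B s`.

Answer: 3 18 2

Derivation:
A = 15^36 mod 47  (bits of 36 = 100100)
  bit 0 = 1: r = r^2 * 15 mod 47 = 1^2 * 15 = 1*15 = 15
  bit 1 = 0: r = r^2 mod 47 = 15^2 = 37
  bit 2 = 0: r = r^2 mod 47 = 37^2 = 6
  bit 3 = 1: r = r^2 * 15 mod 47 = 6^2 * 15 = 36*15 = 23
  bit 4 = 0: r = r^2 mod 47 = 23^2 = 12
  bit 5 = 0: r = r^2 mod 47 = 12^2 = 3
  -> A = 3
B = 15^40 mod 47  (bits of 40 = 101000)
  bit 0 = 1: r = r^2 * 15 mod 47 = 1^2 * 15 = 1*15 = 15
  bit 1 = 0: r = r^2 mod 47 = 15^2 = 37
  bit 2 = 1: r = r^2 * 15 mod 47 = 37^2 * 15 = 6*15 = 43
  bit 3 = 0: r = r^2 mod 47 = 43^2 = 16
  bit 4 = 0: r = r^2 mod 47 = 16^2 = 21
  bit 5 = 0: r = r^2 mod 47 = 21^2 = 18
  -> B = 18
s = B^a = 18^36 mod 47  (bits of 36 = 100100)
  bit 0 = 1: r = r^2 * 18 mod 47 = 1^2 * 18 = 1*18 = 18
  bit 1 = 0: r = r^2 mod 47 = 18^2 = 42
  bit 2 = 0: r = r^2 mod 47 = 42^2 = 25
  bit 3 = 1: r = r^2 * 18 mod 47 = 25^2 * 18 = 14*18 = 17
  bit 4 = 0: r = r^2 mod 47 = 17^2 = 7
  bit 5 = 0: r = r^2 mod 47 = 7^2 = 2
  -> s = B^a = 2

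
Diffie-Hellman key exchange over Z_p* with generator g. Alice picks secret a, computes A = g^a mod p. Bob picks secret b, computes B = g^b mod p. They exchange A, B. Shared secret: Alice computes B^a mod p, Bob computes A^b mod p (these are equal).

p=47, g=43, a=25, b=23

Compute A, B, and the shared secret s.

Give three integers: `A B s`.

A = 43^25 mod 47  (bits of 25 = 11001)
  bit 0 = 1: r = r^2 * 43 mod 47 = 1^2 * 43 = 1*43 = 43
  bit 1 = 1: r = r^2 * 43 mod 47 = 43^2 * 43 = 16*43 = 30
  bit 2 = 0: r = r^2 mod 47 = 30^2 = 7
  bit 3 = 0: r = r^2 mod 47 = 7^2 = 2
  bit 4 = 1: r = r^2 * 43 mod 47 = 2^2 * 43 = 4*43 = 31
  -> A = 31
B = 43^23 mod 47  (bits of 23 = 10111)
  bit 0 = 1: r = r^2 * 43 mod 47 = 1^2 * 43 = 1*43 = 43
  bit 1 = 0: r = r^2 mod 47 = 43^2 = 16
  bit 2 = 1: r = r^2 * 43 mod 47 = 16^2 * 43 = 21*43 = 10
  bit 3 = 1: r = r^2 * 43 mod 47 = 10^2 * 43 = 6*43 = 23
  bit 4 = 1: r = r^2 * 43 mod 47 = 23^2 * 43 = 12*43 = 46
  -> B = 46
s = B^a = 46^25 mod 47  (bits of 25 = 11001)
  bit 0 = 1: r = r^2 * 46 mod 47 = 1^2 * 46 = 1*46 = 46
  bit 1 = 1: r = r^2 * 46 mod 47 = 46^2 * 46 = 1*46 = 46
  bit 2 = 0: r = r^2 mod 47 = 46^2 = 1
  bit 3 = 0: r = r^2 mod 47 = 1^2 = 1
  bit 4 = 1: r = r^2 * 46 mod 47 = 1^2 * 46 = 1*46 = 46
  -> s = B^a = 46

Answer: 31 46 46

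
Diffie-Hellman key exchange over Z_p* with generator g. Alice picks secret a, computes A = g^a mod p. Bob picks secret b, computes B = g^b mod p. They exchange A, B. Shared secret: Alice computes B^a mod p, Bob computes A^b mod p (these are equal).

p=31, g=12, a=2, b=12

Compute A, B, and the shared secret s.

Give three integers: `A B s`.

Answer: 20 4 16

Derivation:
A = 12^2 mod 31  (bits of 2 = 10)
  bit 0 = 1: r = r^2 * 12 mod 31 = 1^2 * 12 = 1*12 = 12
  bit 1 = 0: r = r^2 mod 31 = 12^2 = 20
  -> A = 20
B = 12^12 mod 31  (bits of 12 = 1100)
  bit 0 = 1: r = r^2 * 12 mod 31 = 1^2 * 12 = 1*12 = 12
  bit 1 = 1: r = r^2 * 12 mod 31 = 12^2 * 12 = 20*12 = 23
  bit 2 = 0: r = r^2 mod 31 = 23^2 = 2
  bit 3 = 0: r = r^2 mod 31 = 2^2 = 4
  -> B = 4
s = B^a = 4^2 mod 31  (bits of 2 = 10)
  bit 0 = 1: r = r^2 * 4 mod 31 = 1^2 * 4 = 1*4 = 4
  bit 1 = 0: r = r^2 mod 31 = 4^2 = 16
  -> s = B^a = 16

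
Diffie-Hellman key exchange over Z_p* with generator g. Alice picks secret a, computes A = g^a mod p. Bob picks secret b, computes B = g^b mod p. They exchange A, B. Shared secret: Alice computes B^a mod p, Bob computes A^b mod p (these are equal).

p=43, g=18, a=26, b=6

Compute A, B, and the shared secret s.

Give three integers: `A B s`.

Answer: 24 41 11

Derivation:
A = 18^26 mod 43  (bits of 26 = 11010)
  bit 0 = 1: r = r^2 * 18 mod 43 = 1^2 * 18 = 1*18 = 18
  bit 1 = 1: r = r^2 * 18 mod 43 = 18^2 * 18 = 23*18 = 27
  bit 2 = 0: r = r^2 mod 43 = 27^2 = 41
  bit 3 = 1: r = r^2 * 18 mod 43 = 41^2 * 18 = 4*18 = 29
  bit 4 = 0: r = r^2 mod 43 = 29^2 = 24
  -> A = 24
B = 18^6 mod 43  (bits of 6 = 110)
  bit 0 = 1: r = r^2 * 18 mod 43 = 1^2 * 18 = 1*18 = 18
  bit 1 = 1: r = r^2 * 18 mod 43 = 18^2 * 18 = 23*18 = 27
  bit 2 = 0: r = r^2 mod 43 = 27^2 = 41
  -> B = 41
s = B^a = 41^26 mod 43  (bits of 26 = 11010)
  bit 0 = 1: r = r^2 * 41 mod 43 = 1^2 * 41 = 1*41 = 41
  bit 1 = 1: r = r^2 * 41 mod 43 = 41^2 * 41 = 4*41 = 35
  bit 2 = 0: r = r^2 mod 43 = 35^2 = 21
  bit 3 = 1: r = r^2 * 41 mod 43 = 21^2 * 41 = 11*41 = 21
  bit 4 = 0: r = r^2 mod 43 = 21^2 = 11
  -> s = B^a = 11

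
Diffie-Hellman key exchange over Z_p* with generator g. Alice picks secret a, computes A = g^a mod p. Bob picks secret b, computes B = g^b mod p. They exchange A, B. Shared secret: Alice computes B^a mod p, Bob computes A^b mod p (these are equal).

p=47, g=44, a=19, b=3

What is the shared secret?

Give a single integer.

A = 44^19 mod 47  (bits of 19 = 10011)
  bit 0 = 1: r = r^2 * 44 mod 47 = 1^2 * 44 = 1*44 = 44
  bit 1 = 0: r = r^2 mod 47 = 44^2 = 9
  bit 2 = 0: r = r^2 mod 47 = 9^2 = 34
  bit 3 = 1: r = r^2 * 44 mod 47 = 34^2 * 44 = 28*44 = 10
  bit 4 = 1: r = r^2 * 44 mod 47 = 10^2 * 44 = 6*44 = 29
  -> A = 29
B = 44^3 mod 47  (bits of 3 = 11)
  bit 0 = 1: r = r^2 * 44 mod 47 = 1^2 * 44 = 1*44 = 44
  bit 1 = 1: r = r^2 * 44 mod 47 = 44^2 * 44 = 9*44 = 20
  -> B = 20
s = B^a = 20^19 mod 47  (bits of 19 = 10011)
  bit 0 = 1: r = r^2 * 20 mod 47 = 1^2 * 20 = 1*20 = 20
  bit 1 = 0: r = r^2 mod 47 = 20^2 = 24
  bit 2 = 0: r = r^2 mod 47 = 24^2 = 12
  bit 3 = 1: r = r^2 * 20 mod 47 = 12^2 * 20 = 3*20 = 13
  bit 4 = 1: r = r^2 * 20 mod 47 = 13^2 * 20 = 28*20 = 43
  -> s = B^a = 43

Answer: 43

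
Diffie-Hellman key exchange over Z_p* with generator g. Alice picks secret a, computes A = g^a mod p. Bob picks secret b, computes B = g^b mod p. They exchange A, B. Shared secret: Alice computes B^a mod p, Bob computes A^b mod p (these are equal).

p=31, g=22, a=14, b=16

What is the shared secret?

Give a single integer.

Answer: 7

Derivation:
A = 22^14 mod 31  (bits of 14 = 1110)
  bit 0 = 1: r = r^2 * 22 mod 31 = 1^2 * 22 = 1*22 = 22
  bit 1 = 1: r = r^2 * 22 mod 31 = 22^2 * 22 = 19*22 = 15
  bit 2 = 1: r = r^2 * 22 mod 31 = 15^2 * 22 = 8*22 = 21
  bit 3 = 0: r = r^2 mod 31 = 21^2 = 7
  -> A = 7
B = 22^16 mod 31  (bits of 16 = 10000)
  bit 0 = 1: r = r^2 * 22 mod 31 = 1^2 * 22 = 1*22 = 22
  bit 1 = 0: r = r^2 mod 31 = 22^2 = 19
  bit 2 = 0: r = r^2 mod 31 = 19^2 = 20
  bit 3 = 0: r = r^2 mod 31 = 20^2 = 28
  bit 4 = 0: r = r^2 mod 31 = 28^2 = 9
  -> B = 9
s = B^a = 9^14 mod 31  (bits of 14 = 1110)
  bit 0 = 1: r = r^2 * 9 mod 31 = 1^2 * 9 = 1*9 = 9
  bit 1 = 1: r = r^2 * 9 mod 31 = 9^2 * 9 = 19*9 = 16
  bit 2 = 1: r = r^2 * 9 mod 31 = 16^2 * 9 = 8*9 = 10
  bit 3 = 0: r = r^2 mod 31 = 10^2 = 7
  -> s = B^a = 7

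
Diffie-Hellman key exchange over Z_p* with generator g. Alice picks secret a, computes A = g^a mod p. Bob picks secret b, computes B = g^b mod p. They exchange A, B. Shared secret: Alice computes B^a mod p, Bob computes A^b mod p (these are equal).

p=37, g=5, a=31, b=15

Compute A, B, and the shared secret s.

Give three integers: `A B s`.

A = 5^31 mod 37  (bits of 31 = 11111)
  bit 0 = 1: r = r^2 * 5 mod 37 = 1^2 * 5 = 1*5 = 5
  bit 1 = 1: r = r^2 * 5 mod 37 = 5^2 * 5 = 25*5 = 14
  bit 2 = 1: r = r^2 * 5 mod 37 = 14^2 * 5 = 11*5 = 18
  bit 3 = 1: r = r^2 * 5 mod 37 = 18^2 * 5 = 28*5 = 29
  bit 4 = 1: r = r^2 * 5 mod 37 = 29^2 * 5 = 27*5 = 24
  -> A = 24
B = 5^15 mod 37  (bits of 15 = 1111)
  bit 0 = 1: r = r^2 * 5 mod 37 = 1^2 * 5 = 1*5 = 5
  bit 1 = 1: r = r^2 * 5 mod 37 = 5^2 * 5 = 25*5 = 14
  bit 2 = 1: r = r^2 * 5 mod 37 = 14^2 * 5 = 11*5 = 18
  bit 3 = 1: r = r^2 * 5 mod 37 = 18^2 * 5 = 28*5 = 29
  -> B = 29
s = B^a = 29^31 mod 37  (bits of 31 = 11111)
  bit 0 = 1: r = r^2 * 29 mod 37 = 1^2 * 29 = 1*29 = 29
  bit 1 = 1: r = r^2 * 29 mod 37 = 29^2 * 29 = 27*29 = 6
  bit 2 = 1: r = r^2 * 29 mod 37 = 6^2 * 29 = 36*29 = 8
  bit 3 = 1: r = r^2 * 29 mod 37 = 8^2 * 29 = 27*29 = 6
  bit 4 = 1: r = r^2 * 29 mod 37 = 6^2 * 29 = 36*29 = 8
  -> s = B^a = 8

Answer: 24 29 8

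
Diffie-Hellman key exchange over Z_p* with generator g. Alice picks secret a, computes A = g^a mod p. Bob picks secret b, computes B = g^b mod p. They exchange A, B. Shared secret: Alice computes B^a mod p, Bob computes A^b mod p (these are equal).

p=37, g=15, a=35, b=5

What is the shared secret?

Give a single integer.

Answer: 17

Derivation:
A = 15^35 mod 37  (bits of 35 = 100011)
  bit 0 = 1: r = r^2 * 15 mod 37 = 1^2 * 15 = 1*15 = 15
  bit 1 = 0: r = r^2 mod 37 = 15^2 = 3
  bit 2 = 0: r = r^2 mod 37 = 3^2 = 9
  bit 3 = 0: r = r^2 mod 37 = 9^2 = 7
  bit 4 = 1: r = r^2 * 15 mod 37 = 7^2 * 15 = 12*15 = 32
  bit 5 = 1: r = r^2 * 15 mod 37 = 32^2 * 15 = 25*15 = 5
  -> A = 5
B = 15^5 mod 37  (bits of 5 = 101)
  bit 0 = 1: r = r^2 * 15 mod 37 = 1^2 * 15 = 1*15 = 15
  bit 1 = 0: r = r^2 mod 37 = 15^2 = 3
  bit 2 = 1: r = r^2 * 15 mod 37 = 3^2 * 15 = 9*15 = 24
  -> B = 24
s = B^a = 24^35 mod 37  (bits of 35 = 100011)
  bit 0 = 1: r = r^2 * 24 mod 37 = 1^2 * 24 = 1*24 = 24
  bit 1 = 0: r = r^2 mod 37 = 24^2 = 21
  bit 2 = 0: r = r^2 mod 37 = 21^2 = 34
  bit 3 = 0: r = r^2 mod 37 = 34^2 = 9
  bit 4 = 1: r = r^2 * 24 mod 37 = 9^2 * 24 = 7*24 = 20
  bit 5 = 1: r = r^2 * 24 mod 37 = 20^2 * 24 = 30*24 = 17
  -> s = B^a = 17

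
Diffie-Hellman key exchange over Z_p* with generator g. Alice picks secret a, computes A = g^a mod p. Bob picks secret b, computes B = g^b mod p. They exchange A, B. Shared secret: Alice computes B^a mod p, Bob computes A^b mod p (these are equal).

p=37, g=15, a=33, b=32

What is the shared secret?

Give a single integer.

A = 15^33 mod 37  (bits of 33 = 100001)
  bit 0 = 1: r = r^2 * 15 mod 37 = 1^2 * 15 = 1*15 = 15
  bit 1 = 0: r = r^2 mod 37 = 15^2 = 3
  bit 2 = 0: r = r^2 mod 37 = 3^2 = 9
  bit 3 = 0: r = r^2 mod 37 = 9^2 = 7
  bit 4 = 0: r = r^2 mod 37 = 7^2 = 12
  bit 5 = 1: r = r^2 * 15 mod 37 = 12^2 * 15 = 33*15 = 14
  -> A = 14
B = 15^32 mod 37  (bits of 32 = 100000)
  bit 0 = 1: r = r^2 * 15 mod 37 = 1^2 * 15 = 1*15 = 15
  bit 1 = 0: r = r^2 mod 37 = 15^2 = 3
  bit 2 = 0: r = r^2 mod 37 = 3^2 = 9
  bit 3 = 0: r = r^2 mod 37 = 9^2 = 7
  bit 4 = 0: r = r^2 mod 37 = 7^2 = 12
  bit 5 = 0: r = r^2 mod 37 = 12^2 = 33
  -> B = 33
s = B^a = 33^33 mod 37  (bits of 33 = 100001)
  bit 0 = 1: r = r^2 * 33 mod 37 = 1^2 * 33 = 1*33 = 33
  bit 1 = 0: r = r^2 mod 37 = 33^2 = 16
  bit 2 = 0: r = r^2 mod 37 = 16^2 = 34
  bit 3 = 0: r = r^2 mod 37 = 34^2 = 9
  bit 4 = 0: r = r^2 mod 37 = 9^2 = 7
  bit 5 = 1: r = r^2 * 33 mod 37 = 7^2 * 33 = 12*33 = 26
  -> s = B^a = 26

Answer: 26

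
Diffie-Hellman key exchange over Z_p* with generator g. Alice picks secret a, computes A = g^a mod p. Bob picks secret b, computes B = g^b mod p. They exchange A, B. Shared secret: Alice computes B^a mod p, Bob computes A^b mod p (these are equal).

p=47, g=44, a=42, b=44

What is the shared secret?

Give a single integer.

Answer: 28

Derivation:
A = 44^42 mod 47  (bits of 42 = 101010)
  bit 0 = 1: r = r^2 * 44 mod 47 = 1^2 * 44 = 1*44 = 44
  bit 1 = 0: r = r^2 mod 47 = 44^2 = 9
  bit 2 = 1: r = r^2 * 44 mod 47 = 9^2 * 44 = 34*44 = 39
  bit 3 = 0: r = r^2 mod 47 = 39^2 = 17
  bit 4 = 1: r = r^2 * 44 mod 47 = 17^2 * 44 = 7*44 = 26
  bit 5 = 0: r = r^2 mod 47 = 26^2 = 18
  -> A = 18
B = 44^44 mod 47  (bits of 44 = 101100)
  bit 0 = 1: r = r^2 * 44 mod 47 = 1^2 * 44 = 1*44 = 44
  bit 1 = 0: r = r^2 mod 47 = 44^2 = 9
  bit 2 = 1: r = r^2 * 44 mod 47 = 9^2 * 44 = 34*44 = 39
  bit 3 = 1: r = r^2 * 44 mod 47 = 39^2 * 44 = 17*44 = 43
  bit 4 = 0: r = r^2 mod 47 = 43^2 = 16
  bit 5 = 0: r = r^2 mod 47 = 16^2 = 21
  -> B = 21
s = B^a = 21^42 mod 47  (bits of 42 = 101010)
  bit 0 = 1: r = r^2 * 21 mod 47 = 1^2 * 21 = 1*21 = 21
  bit 1 = 0: r = r^2 mod 47 = 21^2 = 18
  bit 2 = 1: r = r^2 * 21 mod 47 = 18^2 * 21 = 42*21 = 36
  bit 3 = 0: r = r^2 mod 47 = 36^2 = 27
  bit 4 = 1: r = r^2 * 21 mod 47 = 27^2 * 21 = 24*21 = 34
  bit 5 = 0: r = r^2 mod 47 = 34^2 = 28
  -> s = B^a = 28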